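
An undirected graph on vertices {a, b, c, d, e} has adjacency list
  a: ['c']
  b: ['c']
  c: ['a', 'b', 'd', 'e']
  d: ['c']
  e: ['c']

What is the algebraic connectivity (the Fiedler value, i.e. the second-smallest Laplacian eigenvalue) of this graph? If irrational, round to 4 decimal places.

Each diagonal entry of L is the vertex degree and each off-diagonal entry is -1 where an edge is present, 0 otherwise; in the order [a, b, c, d, e] the diagonal is [1, 1, 4, 1, 1]. Computing the eigenvalues of L and sorting gives [0, 1, 1, 1, 5]. The Fiedler value lambda_2 = 1 is strictly positive, so the graph is connected. By the matrix-tree theorem the graph has (1/5) * product of the nonzero eigenvalues = 1 spanning tree.

1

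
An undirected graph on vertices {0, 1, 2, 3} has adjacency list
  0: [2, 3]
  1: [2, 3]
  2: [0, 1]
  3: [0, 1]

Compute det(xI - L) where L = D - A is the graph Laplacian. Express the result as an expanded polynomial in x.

x^4 - 8x^3 + 20x^2 - 16x

Reading degrees in the order [0, 1, 2, 3] gives [2, 2, 2, 2]; set D = diag(2, 2, 2, 2) and form L = D - A. L has integer entries, so p(x) = det(xI - L) has integer coefficients. Expanding the determinant yields x^4 - 8x^3 + 20x^2 - 16x. The coefficient of x^3 equals -trace(L) = -8, matching the sum of degrees.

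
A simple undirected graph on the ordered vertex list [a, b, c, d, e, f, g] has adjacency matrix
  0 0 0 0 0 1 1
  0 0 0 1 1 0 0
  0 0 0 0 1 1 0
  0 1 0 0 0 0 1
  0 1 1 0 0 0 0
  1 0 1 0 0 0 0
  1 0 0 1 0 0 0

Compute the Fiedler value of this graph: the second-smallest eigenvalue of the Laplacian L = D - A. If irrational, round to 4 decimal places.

Each diagonal entry of L is the vertex degree and each off-diagonal entry is -1 where an edge is present, 0 otherwise; in the order [a, b, c, d, e, f, g] the diagonal is [2, 2, 2, 2, 2, 2, 2]. The sorted Laplacian eigenvalues are [0, 0.7530, 0.7530, 2.4450, 2.4450, 3.8019, 3.8019]; the algebraic connectivity is the second entry, 0.7530. By the matrix-tree theorem the graph has (1/7) * product of the nonzero eigenvalues = 7 spanning trees. The eigenvalues sum to 14, which equals trace(L) = 2|E|.

0.7530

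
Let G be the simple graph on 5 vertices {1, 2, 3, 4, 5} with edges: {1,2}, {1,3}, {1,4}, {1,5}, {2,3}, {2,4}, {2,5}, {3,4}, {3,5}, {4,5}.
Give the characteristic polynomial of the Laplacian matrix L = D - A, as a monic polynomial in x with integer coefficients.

x^5 - 20x^4 + 150x^3 - 500x^2 + 625x

Reading degrees in the order [1, 2, 3, 4, 5] gives [4, 4, 4, 4, 4]; set D = diag(4, 4, 4, 4, 4) and form L = D - A. Computing det(xI - L) by cofactor expansion (or equivalently via sum-over-permutations) gives x^5 - 20x^4 + 150x^3 - 500x^2 + 625x. Since p(0) = det(-L) = 0, x divides p(x). By the matrix-tree theorem the graph has (1/5) * product of the nonzero eigenvalues = 125 spanning trees. The eigenvalues sum to 20, which equals trace(L) = 2|E|.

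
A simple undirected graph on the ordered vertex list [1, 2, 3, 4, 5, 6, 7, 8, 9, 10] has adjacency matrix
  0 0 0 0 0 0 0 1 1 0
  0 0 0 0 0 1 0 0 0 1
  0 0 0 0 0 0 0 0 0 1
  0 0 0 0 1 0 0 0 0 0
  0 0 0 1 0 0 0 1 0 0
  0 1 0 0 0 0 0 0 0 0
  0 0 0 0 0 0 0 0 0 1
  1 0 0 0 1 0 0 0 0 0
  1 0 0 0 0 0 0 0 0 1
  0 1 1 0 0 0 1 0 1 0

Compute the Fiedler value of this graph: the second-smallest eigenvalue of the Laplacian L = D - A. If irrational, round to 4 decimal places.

With the vertex order [1, 2, 3, 4, 5, 6, 7, 8, 9, 10], the degrees are [2, 2, 1, 1, 2, 1, 1, 2, 2, 4], giving D = diag(2, 2, 1, 1, 2, 1, 1, 2, 2, 4) and L = D - A. The smallest Laplacian eigenvalue is always 0. The next one, lambda_2 = 0.1317, measures how hard the graph is to disconnect: larger values mean better connectivity. The largest eigenvalue, 5.1744, is at most the vertex count 10.

0.1317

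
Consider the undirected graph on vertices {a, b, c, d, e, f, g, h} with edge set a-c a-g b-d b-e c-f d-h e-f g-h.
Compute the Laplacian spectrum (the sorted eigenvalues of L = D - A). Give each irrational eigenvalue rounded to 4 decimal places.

Reading degrees in the order [a, b, c, d, e, f, g, h] gives [2, 2, 2, 2, 2, 2, 2, 2]; set D = diag(2, 2, 2, 2, 2, 2, 2, 2) and form L = D - A. Since every row of L sums to 0, the all-ones vector is in the kernel and 0 is an eigenvalue. The eigenvalues sum to 16, which equals trace(L) = 2|E|. By the matrix-tree theorem the graph has (1/8) * product of the nonzero eigenvalues = 8 spanning trees.

[0, 0.5858, 0.5858, 2, 2, 3.4142, 3.4142, 4]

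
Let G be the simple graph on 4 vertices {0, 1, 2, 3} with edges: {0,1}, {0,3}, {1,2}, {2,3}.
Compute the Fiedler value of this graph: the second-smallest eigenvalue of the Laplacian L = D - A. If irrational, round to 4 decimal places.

Each diagonal entry of L is the vertex degree and each off-diagonal entry is -1 where an edge is present, 0 otherwise; in the order [0, 1, 2, 3] the diagonal is [2, 2, 2, 2]. Computing the eigenvalues of L and sorting gives [0, 2, 2, 4]. The Fiedler value lambda_2 = 2 is strictly positive, so the graph is connected. The eigenvalues sum to 8, which equals trace(L) = 2|E|.

2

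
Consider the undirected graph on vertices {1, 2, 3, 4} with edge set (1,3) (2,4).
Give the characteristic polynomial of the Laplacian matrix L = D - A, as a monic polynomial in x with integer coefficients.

x^4 - 4x^3 + 4x^2

With the vertex order [1, 2, 3, 4], the degrees are [1, 1, 1, 1], giving D = diag(1, 1, 1, 1) and L = D - A. L has integer entries, so p(x) = det(xI - L) has integer coefficients. Expanding the determinant yields x^4 - 4x^3 + 4x^2. The constant term is 0 because L is singular (the all-ones vector lies in its kernel). The eigenvalues sum to 4, which equals trace(L) = 2|E|.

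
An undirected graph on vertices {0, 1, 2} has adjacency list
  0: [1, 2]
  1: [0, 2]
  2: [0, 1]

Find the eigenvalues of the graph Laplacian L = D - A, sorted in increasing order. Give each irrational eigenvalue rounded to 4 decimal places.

With the vertex order [0, 1, 2], the degrees are [2, 2, 2], giving D = diag(2, 2, 2) and L = D - A. L is symmetric positive semidefinite, so every eigenvalue is real and nonnegative. There is one zero in the spectrum, matching the 1 component. By the matrix-tree theorem the graph has (1/3) * product of the nonzero eigenvalues = 3 spanning trees.

[0, 3, 3]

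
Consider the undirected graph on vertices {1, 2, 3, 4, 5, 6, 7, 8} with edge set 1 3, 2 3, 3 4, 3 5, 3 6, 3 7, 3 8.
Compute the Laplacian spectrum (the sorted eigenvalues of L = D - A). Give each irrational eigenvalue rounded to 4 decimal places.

Reading degrees in the order [1, 2, 3, 4, 5, 6, 7, 8] gives [1, 1, 7, 1, 1, 1, 1, 1]; set D = diag(1, 1, 7, 1, 1, 1, 1, 1) and form L = D - A. Since every row of L sums to 0, the all-ones vector is in the kernel and 0 is an eigenvalue. The single zero eigenvalue shows the graph is connected.

[0, 1, 1, 1, 1, 1, 1, 8]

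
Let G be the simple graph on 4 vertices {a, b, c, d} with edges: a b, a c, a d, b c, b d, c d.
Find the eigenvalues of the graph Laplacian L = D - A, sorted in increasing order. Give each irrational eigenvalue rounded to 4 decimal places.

Each diagonal entry of L is the vertex degree and each off-diagonal entry is -1 where an edge is present, 0 otherwise; in the order [a, b, c, d] the diagonal is [3, 3, 3, 3]. Diagonalising L (or applying a numerical eigensolver to the 4x4 matrix) gives the spectrum above. By the matrix-tree theorem the graph has (1/4) * product of the nonzero eigenvalues = 16 spanning trees.

[0, 4, 4, 4]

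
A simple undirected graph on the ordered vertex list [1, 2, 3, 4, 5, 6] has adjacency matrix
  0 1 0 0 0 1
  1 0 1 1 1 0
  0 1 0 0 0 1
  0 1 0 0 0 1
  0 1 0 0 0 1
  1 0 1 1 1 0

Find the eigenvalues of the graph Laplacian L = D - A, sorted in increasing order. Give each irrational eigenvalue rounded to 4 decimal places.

[0, 2, 2, 2, 4, 6]

Reading degrees in the order [1, 2, 3, 4, 5, 6] gives [2, 4, 2, 2, 2, 4]; set D = diag(2, 4, 2, 2, 2, 4) and form L = D - A. The multiplicity of 0 as a Laplacian eigenvalue equals the number of connected components. The largest eigenvalue, 6, is at most the vertex count 6. The eigenvalues sum to 16, which equals trace(L) = 2|E|.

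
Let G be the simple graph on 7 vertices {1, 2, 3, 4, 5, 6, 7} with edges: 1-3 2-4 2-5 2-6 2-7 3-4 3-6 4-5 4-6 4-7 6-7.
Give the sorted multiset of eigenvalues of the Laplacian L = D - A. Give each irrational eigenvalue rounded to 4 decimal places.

[0, 0.7091, 2.0567, 3.1134, 4.6842, 5.3759, 6.0607]

With the vertex order [1, 2, 3, 4, 5, 6, 7], the degrees are [1, 4, 3, 5, 2, 4, 3], giving D = diag(1, 4, 3, 5, 2, 4, 3) and L = D - A. L is symmetric positive semidefinite, so every eigenvalue is real and nonnegative. The eigenvalues sum to 22, which equals trace(L) = 2|E|.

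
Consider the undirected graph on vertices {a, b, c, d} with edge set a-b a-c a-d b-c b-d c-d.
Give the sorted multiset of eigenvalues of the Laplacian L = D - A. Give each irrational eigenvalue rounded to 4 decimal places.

[0, 4, 4, 4]

Reading degrees in the order [a, b, c, d] gives [3, 3, 3, 3]; set D = diag(3, 3, 3, 3) and form L = D - A. The multiplicity of 0 as a Laplacian eigenvalue equals the number of connected components.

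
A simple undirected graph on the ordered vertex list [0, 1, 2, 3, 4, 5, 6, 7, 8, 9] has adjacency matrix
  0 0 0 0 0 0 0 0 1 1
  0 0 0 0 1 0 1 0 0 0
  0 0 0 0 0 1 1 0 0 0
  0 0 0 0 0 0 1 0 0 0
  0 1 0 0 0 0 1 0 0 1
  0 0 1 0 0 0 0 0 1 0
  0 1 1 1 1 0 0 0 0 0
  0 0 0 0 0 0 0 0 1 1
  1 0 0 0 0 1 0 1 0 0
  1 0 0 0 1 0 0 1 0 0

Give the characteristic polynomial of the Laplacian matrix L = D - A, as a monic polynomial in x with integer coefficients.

Reading degrees in the order [0, 1, 2, 3, 4, 5, 6, 7, 8, 9] gives [2, 2, 2, 1, 3, 2, 4, 2, 3, 3]; set D = diag(2, 2, 2, 1, 3, 2, 4, 2, 3, 3) and form L = D - A. L has integer entries, so p(x) = det(xI - L) has integer coefficients. Expanding the determinant yields x^10 - 24x^9 + 244x^8 - 1372x^7 + 4674x^6 - 9934x^5 + 13062x^4 - 10144x^3 + 4172x^2 - 680x. Since p(0) = det(-L) = 0, x divides p(x). The eigenvalues sum to 24, which equals trace(L) = 2|E|.

x^10 - 24x^9 + 244x^8 - 1372x^7 + 4674x^6 - 9934x^5 + 13062x^4 - 10144x^3 + 4172x^2 - 680x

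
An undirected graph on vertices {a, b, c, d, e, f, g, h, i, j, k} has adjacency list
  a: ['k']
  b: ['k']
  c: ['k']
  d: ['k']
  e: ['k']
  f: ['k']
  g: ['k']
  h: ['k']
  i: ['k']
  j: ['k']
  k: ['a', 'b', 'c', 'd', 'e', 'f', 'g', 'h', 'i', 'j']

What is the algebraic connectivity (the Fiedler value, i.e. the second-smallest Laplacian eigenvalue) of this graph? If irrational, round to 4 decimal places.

1

Each diagonal entry of L is the vertex degree and each off-diagonal entry is -1 where an edge is present, 0 otherwise; in the order [a, b, c, d, e, f, g, h, i, j, k] the diagonal is [1, 1, 1, 1, 1, 1, 1, 1, 1, 1, 10]. The sorted Laplacian eigenvalues are [0, 1, 1, 1, 1, 1, 1, 1, 1, 1, 11]; the algebraic connectivity is the second entry, 1.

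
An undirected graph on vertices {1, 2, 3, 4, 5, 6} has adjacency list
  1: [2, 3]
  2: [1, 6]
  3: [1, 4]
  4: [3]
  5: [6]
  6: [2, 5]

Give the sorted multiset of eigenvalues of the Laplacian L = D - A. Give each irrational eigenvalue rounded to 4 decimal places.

[0, 0.2679, 1, 2, 3, 3.7321]

With the vertex order [1, 2, 3, 4, 5, 6], the degrees are [2, 2, 2, 1, 1, 2], giving D = diag(2, 2, 2, 1, 1, 2) and L = D - A. Since every row of L sums to 0, the all-ones vector is in the kernel and 0 is an eigenvalue. There is one zero in the spectrum, matching the 1 component.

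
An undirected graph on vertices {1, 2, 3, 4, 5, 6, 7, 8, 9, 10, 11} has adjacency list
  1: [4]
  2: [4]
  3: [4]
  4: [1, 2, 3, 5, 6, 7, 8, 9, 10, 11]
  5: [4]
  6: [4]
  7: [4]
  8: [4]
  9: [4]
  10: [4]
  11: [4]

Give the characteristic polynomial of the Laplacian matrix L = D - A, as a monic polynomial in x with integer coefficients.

Each diagonal entry of L is the vertex degree and each off-diagonal entry is -1 where an edge is present, 0 otherwise; in the order [1, 2, 3, 4, 5, 6, 7, 8, 9, 10, 11] the diagonal is [1, 1, 1, 10, 1, 1, 1, 1, 1, 1, 1]. L has integer entries, so p(x) = det(xI - L) has integer coefficients. Expanding the determinant yields x^11 - 20x^10 + 135x^9 - 480x^8 + 1050x^7 - 1512x^6 + 1470x^5 - 960x^4 + 405x^3 - 100x^2 + 11x. Since p(0) = det(-L) = 0, x divides p(x). The largest eigenvalue, 11, is at most the vertex count 11.

x^11 - 20x^10 + 135x^9 - 480x^8 + 1050x^7 - 1512x^6 + 1470x^5 - 960x^4 + 405x^3 - 100x^2 + 11x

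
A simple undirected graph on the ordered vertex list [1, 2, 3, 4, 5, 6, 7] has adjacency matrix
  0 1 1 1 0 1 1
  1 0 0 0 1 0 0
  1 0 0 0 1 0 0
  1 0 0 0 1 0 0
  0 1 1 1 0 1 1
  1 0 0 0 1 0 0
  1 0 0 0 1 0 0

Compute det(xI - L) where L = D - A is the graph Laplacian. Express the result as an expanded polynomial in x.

Each diagonal entry of L is the vertex degree and each off-diagonal entry is -1 where an edge is present, 0 otherwise; in the order [1, 2, 3, 4, 5, 6, 7] the diagonal is [5, 2, 2, 2, 5, 2, 2]. The eigenvalues of L are [0, 2, 2, 2, 2, 5, 7]; the characteristic polynomial is the product of (x - lambda_i), which multiplies out to x^7 - 20x^6 + 155x^5 - 600x^4 + 1240x^3 - 1312x^2 + 560x. Since p(0) = det(-L) = 0, x divides p(x).

x^7 - 20x^6 + 155x^5 - 600x^4 + 1240x^3 - 1312x^2 + 560x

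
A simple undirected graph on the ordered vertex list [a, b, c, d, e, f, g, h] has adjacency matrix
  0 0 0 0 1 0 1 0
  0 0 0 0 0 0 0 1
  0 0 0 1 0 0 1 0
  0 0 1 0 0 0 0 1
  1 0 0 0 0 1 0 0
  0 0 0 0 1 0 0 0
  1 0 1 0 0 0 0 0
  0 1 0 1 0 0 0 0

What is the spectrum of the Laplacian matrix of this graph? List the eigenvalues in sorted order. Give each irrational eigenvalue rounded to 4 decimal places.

Each diagonal entry of L is the vertex degree and each off-diagonal entry is -1 where an edge is present, 0 otherwise; in the order [a, b, c, d, e, f, g, h] the diagonal is [2, 1, 2, 2, 2, 1, 2, 2]. The multiplicity of 0 as a Laplacian eigenvalue equals the number of connected components. The single zero eigenvalue shows the graph is connected. There is one zero in the spectrum, matching the 1 component. The largest eigenvalue, 3.8478, is at most the vertex count 8.

[0, 0.1522, 0.5858, 1.2346, 2, 2.7654, 3.4142, 3.8478]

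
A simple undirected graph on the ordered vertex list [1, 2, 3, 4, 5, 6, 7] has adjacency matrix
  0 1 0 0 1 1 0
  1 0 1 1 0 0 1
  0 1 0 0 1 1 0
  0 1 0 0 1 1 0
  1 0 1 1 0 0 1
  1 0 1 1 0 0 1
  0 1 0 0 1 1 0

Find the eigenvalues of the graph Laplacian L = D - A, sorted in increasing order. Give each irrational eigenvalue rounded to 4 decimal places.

[0, 3, 3, 3, 4, 4, 7]

With the vertex order [1, 2, 3, 4, 5, 6, 7], the degrees are [3, 4, 3, 3, 4, 4, 3], giving D = diag(3, 4, 3, 3, 4, 4, 3) and L = D - A. The multiplicity of 0 as a Laplacian eigenvalue equals the number of connected components. The single zero eigenvalue shows the graph is connected. The largest eigenvalue, 7, is at most the vertex count 7.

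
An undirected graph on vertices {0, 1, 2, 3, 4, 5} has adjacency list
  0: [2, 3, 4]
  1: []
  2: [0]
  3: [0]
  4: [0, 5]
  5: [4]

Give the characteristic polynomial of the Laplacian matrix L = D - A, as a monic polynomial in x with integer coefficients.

With the vertex order [0, 1, 2, 3, 4, 5], the degrees are [3, 0, 1, 1, 2, 1], giving D = diag(3, 0, 1, 1, 2, 1) and L = D - A. L has integer entries, so p(x) = det(xI - L) has integer coefficients. Expanding the determinant yields x^6 - 8x^5 + 20x^4 - 18x^3 + 5x^2. Since p(0) = det(-L) = 0, x divides p(x). The largest eigenvalue, 4.1701, is at most the vertex count 6. The eigenvalues sum to 8, which equals trace(L) = 2|E|.

x^6 - 8x^5 + 20x^4 - 18x^3 + 5x^2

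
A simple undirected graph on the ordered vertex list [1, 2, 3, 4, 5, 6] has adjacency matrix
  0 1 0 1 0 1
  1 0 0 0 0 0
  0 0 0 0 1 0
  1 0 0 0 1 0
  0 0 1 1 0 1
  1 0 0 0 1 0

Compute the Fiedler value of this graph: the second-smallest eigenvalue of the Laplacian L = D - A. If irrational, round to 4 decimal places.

With the vertex order [1, 2, 3, 4, 5, 6], the degrees are [3, 1, 1, 2, 3, 2], giving D = diag(3, 1, 1, 2, 3, 2) and L = D - A. The smallest Laplacian eigenvalue is always 0. The next one, lambda_2 = 0.5858, measures how hard the graph is to disconnect: larger values mean better connectivity. By the matrix-tree theorem the graph has (1/6) * product of the nonzero eigenvalues = 4 spanning trees.

0.5858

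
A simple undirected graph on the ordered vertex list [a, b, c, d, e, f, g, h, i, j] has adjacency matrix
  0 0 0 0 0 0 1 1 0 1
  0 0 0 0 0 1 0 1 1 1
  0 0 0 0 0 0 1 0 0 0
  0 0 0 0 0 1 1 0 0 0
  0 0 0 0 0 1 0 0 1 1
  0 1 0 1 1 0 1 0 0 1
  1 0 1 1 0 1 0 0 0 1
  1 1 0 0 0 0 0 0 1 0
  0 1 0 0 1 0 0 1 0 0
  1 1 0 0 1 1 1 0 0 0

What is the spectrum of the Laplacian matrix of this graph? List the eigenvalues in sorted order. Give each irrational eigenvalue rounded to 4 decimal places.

[0, 0.7833, 1.4587, 2.1980, 2.6198, 3.7187, 4.4995, 5.6440, 6.2966, 6.7815]

With the vertex order [a, b, c, d, e, f, g, h, i, j], the degrees are [3, 4, 1, 2, 3, 5, 5, 3, 3, 5], giving D = diag(3, 4, 1, 2, 3, 5, 5, 3, 3, 5) and L = D - A. Diagonalising L (or applying a numerical eigensolver to the 10x10 matrix) gives the spectrum above. The single zero eigenvalue shows the graph is connected. By the matrix-tree theorem the graph has (1/10) * product of the nonzero eigenvalues = 2653 spanning trees.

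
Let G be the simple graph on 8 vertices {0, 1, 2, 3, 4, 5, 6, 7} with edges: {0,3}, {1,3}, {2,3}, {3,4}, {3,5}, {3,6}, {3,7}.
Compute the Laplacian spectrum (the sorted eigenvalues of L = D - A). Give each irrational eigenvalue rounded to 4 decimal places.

[0, 1, 1, 1, 1, 1, 1, 8]

With the vertex order [0, 1, 2, 3, 4, 5, 6, 7], the degrees are [1, 1, 1, 7, 1, 1, 1, 1], giving D = diag(1, 1, 1, 7, 1, 1, 1, 1) and L = D - A. L is symmetric positive semidefinite, so every eigenvalue is real and nonnegative. There is one zero in the spectrum, matching the 1 component.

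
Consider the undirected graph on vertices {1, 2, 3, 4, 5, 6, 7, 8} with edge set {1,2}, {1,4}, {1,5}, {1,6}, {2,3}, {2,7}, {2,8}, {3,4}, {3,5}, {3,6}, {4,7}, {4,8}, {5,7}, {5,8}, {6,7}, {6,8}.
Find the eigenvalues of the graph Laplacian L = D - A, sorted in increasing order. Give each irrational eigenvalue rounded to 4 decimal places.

Each diagonal entry of L is the vertex degree and each off-diagonal entry is -1 where an edge is present, 0 otherwise; in the order [1, 2, 3, 4, 5, 6, 7, 8] the diagonal is [4, 4, 4, 4, 4, 4, 4, 4]. L is symmetric positive semidefinite, so every eigenvalue is real and nonnegative. The largest eigenvalue, 8, is at most the vertex count 8.

[0, 4, 4, 4, 4, 4, 4, 8]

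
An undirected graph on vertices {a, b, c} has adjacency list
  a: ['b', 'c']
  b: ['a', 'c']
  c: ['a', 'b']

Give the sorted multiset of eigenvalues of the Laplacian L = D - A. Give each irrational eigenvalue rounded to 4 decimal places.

[0, 3, 3]

Reading degrees in the order [a, b, c] gives [2, 2, 2]; set D = diag(2, 2, 2) and form L = D - A. L is symmetric positive semidefinite, so every eigenvalue is real and nonnegative. The single zero eigenvalue shows the graph is connected. There is one zero in the spectrum, matching the 1 component.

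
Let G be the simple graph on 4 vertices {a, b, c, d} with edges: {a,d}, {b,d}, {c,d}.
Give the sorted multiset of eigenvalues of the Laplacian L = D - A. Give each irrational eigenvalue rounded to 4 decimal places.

[0, 1, 1, 4]

Reading degrees in the order [a, b, c, d] gives [1, 1, 1, 3]; set D = diag(1, 1, 1, 3) and form L = D - A. The multiplicity of 0 as a Laplacian eigenvalue equals the number of connected components. The single zero eigenvalue shows the graph is connected. By the matrix-tree theorem the graph has (1/4) * product of the nonzero eigenvalues = 1 spanning tree. There is one zero in the spectrum, matching the 1 component.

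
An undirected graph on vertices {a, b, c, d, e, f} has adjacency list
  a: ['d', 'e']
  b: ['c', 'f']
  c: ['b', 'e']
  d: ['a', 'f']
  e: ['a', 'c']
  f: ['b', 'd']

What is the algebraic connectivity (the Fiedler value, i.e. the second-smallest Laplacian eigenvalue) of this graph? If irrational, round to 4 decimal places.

Reading degrees in the order [a, b, c, d, e, f] gives [2, 2, 2, 2, 2, 2]; set D = diag(2, 2, 2, 2, 2, 2) and form L = D - A. Computing the eigenvalues of L and sorting gives [0, 1, 1, 3, 3, 4]. The Fiedler value lambda_2 = 1 is strictly positive, so the graph is connected. The eigenvalues sum to 12, which equals trace(L) = 2|E|.

1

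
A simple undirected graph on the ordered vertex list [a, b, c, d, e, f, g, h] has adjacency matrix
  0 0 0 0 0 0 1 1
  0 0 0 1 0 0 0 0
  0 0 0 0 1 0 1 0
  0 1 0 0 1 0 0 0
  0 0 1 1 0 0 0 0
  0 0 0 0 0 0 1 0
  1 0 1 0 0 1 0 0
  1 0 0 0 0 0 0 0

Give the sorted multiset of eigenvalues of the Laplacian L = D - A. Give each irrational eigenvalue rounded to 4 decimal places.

Reading degrees in the order [a, b, c, d, e, f, g, h] gives [2, 1, 2, 2, 2, 1, 3, 1]; set D = diag(2, 1, 2, 2, 2, 1, 3, 1) and form L = D - A. L is symmetric positive semidefinite, so every eigenvalue is real and nonnegative. The single zero eigenvalue shows the graph is connected. There is one zero in the spectrum, matching the 1 component.

[0, 0.1864, 0.5858, 1, 2, 2.4707, 3.4142, 4.3429]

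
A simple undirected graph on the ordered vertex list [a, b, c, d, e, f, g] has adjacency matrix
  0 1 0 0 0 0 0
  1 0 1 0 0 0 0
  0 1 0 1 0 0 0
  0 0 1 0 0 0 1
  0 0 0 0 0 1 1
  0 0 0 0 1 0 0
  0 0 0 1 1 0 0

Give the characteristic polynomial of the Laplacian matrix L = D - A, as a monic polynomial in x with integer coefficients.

x^7 - 12x^6 + 55x^5 - 120x^4 + 126x^3 - 56x^2 + 7x

With the vertex order [a, b, c, d, e, f, g], the degrees are [1, 2, 2, 2, 2, 1, 2], giving D = diag(1, 2, 2, 2, 2, 1, 2) and L = D - A. L has integer entries, so p(x) = det(xI - L) has integer coefficients. Expanding the determinant yields x^7 - 12x^6 + 55x^5 - 120x^4 + 126x^3 - 56x^2 + 7x. The constant term is 0 because L is singular (the all-ones vector lies in its kernel). The largest eigenvalue, 3.8019, is at most the vertex count 7. There is one zero in the spectrum, matching the 1 component.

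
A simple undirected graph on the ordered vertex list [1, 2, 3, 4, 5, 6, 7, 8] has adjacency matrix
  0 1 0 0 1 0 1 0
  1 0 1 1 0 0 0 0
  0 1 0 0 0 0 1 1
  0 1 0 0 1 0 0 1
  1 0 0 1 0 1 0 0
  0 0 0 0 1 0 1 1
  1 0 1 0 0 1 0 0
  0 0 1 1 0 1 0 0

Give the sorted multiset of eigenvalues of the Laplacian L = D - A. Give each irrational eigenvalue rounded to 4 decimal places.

[0, 2, 2, 2, 4, 4, 4, 6]

Each diagonal entry of L is the vertex degree and each off-diagonal entry is -1 where an edge is present, 0 otherwise; in the order [1, 2, 3, 4, 5, 6, 7, 8] the diagonal is [3, 3, 3, 3, 3, 3, 3, 3]. Since every row of L sums to 0, the all-ones vector is in the kernel and 0 is an eigenvalue.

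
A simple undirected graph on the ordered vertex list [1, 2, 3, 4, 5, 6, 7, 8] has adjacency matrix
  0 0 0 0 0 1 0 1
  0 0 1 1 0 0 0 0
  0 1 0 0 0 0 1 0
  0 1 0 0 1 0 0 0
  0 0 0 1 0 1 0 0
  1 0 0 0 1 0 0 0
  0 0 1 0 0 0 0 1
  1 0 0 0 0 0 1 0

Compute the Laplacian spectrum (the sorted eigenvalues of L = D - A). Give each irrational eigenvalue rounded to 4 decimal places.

With the vertex order [1, 2, 3, 4, 5, 6, 7, 8], the degrees are [2, 2, 2, 2, 2, 2, 2, 2], giving D = diag(2, 2, 2, 2, 2, 2, 2, 2) and L = D - A. L is symmetric positive semidefinite, so every eigenvalue is real and nonnegative.

[0, 0.5858, 0.5858, 2, 2, 3.4142, 3.4142, 4]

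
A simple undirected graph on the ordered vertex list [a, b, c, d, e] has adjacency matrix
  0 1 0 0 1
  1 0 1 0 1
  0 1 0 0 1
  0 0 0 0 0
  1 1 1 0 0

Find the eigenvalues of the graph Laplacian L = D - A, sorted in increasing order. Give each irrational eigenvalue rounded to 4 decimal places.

[0, 0, 2, 4, 4]

With the vertex order [a, b, c, d, e], the degrees are [2, 3, 2, 0, 3], giving D = diag(2, 3, 2, 0, 3) and L = D - A. Diagonalising L (or applying a numerical eigensolver to the 5x5 matrix) gives the spectrum above. The 2 zero eigenvalues correspond to the 2 connected components. There are 2 zeros in the spectrum, matching the 2 components. The eigenvalues sum to 10, which equals trace(L) = 2|E|.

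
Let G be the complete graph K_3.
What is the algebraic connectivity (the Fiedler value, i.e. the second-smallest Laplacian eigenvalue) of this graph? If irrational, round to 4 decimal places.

3

The graph has 3 vertices and degree multiset [2, 2, 2]; D is the diagonal matrix of degrees and L = D - A. The sorted Laplacian eigenvalues are [0, 3, 3]; the algebraic connectivity is the second entry, 3.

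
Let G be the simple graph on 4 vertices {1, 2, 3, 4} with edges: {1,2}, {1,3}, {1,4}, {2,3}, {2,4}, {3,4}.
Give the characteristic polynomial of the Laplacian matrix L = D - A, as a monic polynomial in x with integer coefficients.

Reading degrees in the order [1, 2, 3, 4] gives [3, 3, 3, 3]; set D = diag(3, 3, 3, 3) and form L = D - A. The eigenvalues of L are [0, 4, 4, 4]; the characteristic polynomial is the product of (x - lambda_i), which multiplies out to x^4 - 12x^3 + 48x^2 - 64x. The constant term is 0 because L is singular (the all-ones vector lies in its kernel). There is one zero in the spectrum, matching the 1 component.

x^4 - 12x^3 + 48x^2 - 64x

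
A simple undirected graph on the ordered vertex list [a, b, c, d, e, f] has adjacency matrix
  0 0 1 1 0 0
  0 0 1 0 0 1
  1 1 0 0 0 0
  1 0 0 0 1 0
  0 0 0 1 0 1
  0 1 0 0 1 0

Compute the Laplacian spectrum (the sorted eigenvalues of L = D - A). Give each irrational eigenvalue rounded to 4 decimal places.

Each diagonal entry of L is the vertex degree and each off-diagonal entry is -1 where an edge is present, 0 otherwise; in the order [a, b, c, d, e, f] the diagonal is [2, 2, 2, 2, 2, 2]. L is symmetric positive semidefinite, so every eigenvalue is real and nonnegative. The single zero eigenvalue shows the graph is connected. The largest eigenvalue, 4, is at most the vertex count 6.

[0, 1, 1, 3, 3, 4]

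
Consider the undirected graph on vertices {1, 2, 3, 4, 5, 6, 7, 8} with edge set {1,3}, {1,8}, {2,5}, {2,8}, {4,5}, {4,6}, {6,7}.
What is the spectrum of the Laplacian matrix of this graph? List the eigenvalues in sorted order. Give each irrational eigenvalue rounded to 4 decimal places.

[0, 0.1522, 0.5858, 1.2346, 2, 2.7654, 3.4142, 3.8478]

Each diagonal entry of L is the vertex degree and each off-diagonal entry is -1 where an edge is present, 0 otherwise; in the order [1, 2, 3, 4, 5, 6, 7, 8] the diagonal is [2, 2, 1, 2, 2, 2, 1, 2]. L is symmetric positive semidefinite, so every eigenvalue is real and nonnegative. There is one zero in the spectrum, matching the 1 component.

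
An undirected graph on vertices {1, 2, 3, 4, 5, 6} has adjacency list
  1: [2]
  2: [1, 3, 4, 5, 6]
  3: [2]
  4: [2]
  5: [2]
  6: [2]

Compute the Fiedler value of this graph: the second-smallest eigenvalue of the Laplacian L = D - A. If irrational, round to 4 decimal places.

1

Reading degrees in the order [1, 2, 3, 4, 5, 6] gives [1, 5, 1, 1, 1, 1]; set D = diag(1, 5, 1, 1, 1, 1) and form L = D - A. The smallest Laplacian eigenvalue is always 0. The next one, lambda_2 = 1, measures how hard the graph is to disconnect: larger values mean better connectivity. There is one zero in the spectrum, matching the 1 component. By the matrix-tree theorem the graph has (1/6) * product of the nonzero eigenvalues = 1 spanning tree.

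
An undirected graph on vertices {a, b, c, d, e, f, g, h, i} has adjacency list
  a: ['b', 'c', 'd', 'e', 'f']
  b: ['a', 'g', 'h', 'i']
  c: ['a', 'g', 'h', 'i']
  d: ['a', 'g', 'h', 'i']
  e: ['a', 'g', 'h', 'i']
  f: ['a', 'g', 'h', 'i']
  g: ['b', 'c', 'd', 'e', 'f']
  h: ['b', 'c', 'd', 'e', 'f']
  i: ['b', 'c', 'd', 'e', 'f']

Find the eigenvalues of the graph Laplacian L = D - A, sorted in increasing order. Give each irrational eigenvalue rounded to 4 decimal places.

[0, 4, 4, 4, 4, 5, 5, 5, 9]

With the vertex order [a, b, c, d, e, f, g, h, i], the degrees are [5, 4, 4, 4, 4, 4, 5, 5, 5], giving D = diag(5, 4, 4, 4, 4, 4, 5, 5, 5) and L = D - A. L is symmetric positive semidefinite, so every eigenvalue is real and nonnegative. The single zero eigenvalue shows the graph is connected. By the matrix-tree theorem the graph has (1/9) * product of the nonzero eigenvalues = 32000 spanning trees.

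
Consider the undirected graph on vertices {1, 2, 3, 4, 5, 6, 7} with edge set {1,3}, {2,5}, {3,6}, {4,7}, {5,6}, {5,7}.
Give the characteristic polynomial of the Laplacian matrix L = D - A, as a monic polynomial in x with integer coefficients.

Reading degrees in the order [1, 2, 3, 4, 5, 6, 7] gives [1, 1, 2, 1, 3, 2, 2]; set D = diag(1, 1, 2, 1, 3, 2, 2) and form L = D - A. L has integer entries, so p(x) = det(xI - L) has integer coefficients. Expanding the determinant yields x^7 - 12x^6 + 54x^5 - 114x^4 + 115x^3 - 50x^2 + 7x. Since p(0) = det(-L) = 0, x divides p(x). There is one zero in the spectrum, matching the 1 component.

x^7 - 12x^6 + 54x^5 - 114x^4 + 115x^3 - 50x^2 + 7x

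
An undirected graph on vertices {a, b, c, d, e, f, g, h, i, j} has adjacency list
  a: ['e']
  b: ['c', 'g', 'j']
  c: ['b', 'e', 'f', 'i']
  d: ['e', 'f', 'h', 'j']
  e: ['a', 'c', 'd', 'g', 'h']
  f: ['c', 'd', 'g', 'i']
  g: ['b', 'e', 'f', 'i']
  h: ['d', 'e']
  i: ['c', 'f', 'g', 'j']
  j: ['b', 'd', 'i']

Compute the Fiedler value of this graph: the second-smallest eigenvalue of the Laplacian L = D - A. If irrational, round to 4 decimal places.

0.8199

Reading degrees in the order [a, b, c, d, e, f, g, h, i, j] gives [1, 3, 4, 4, 5, 4, 4, 2, 4, 3]; set D = diag(1, 3, 4, 4, 5, 4, 4, 2, 4, 3) and form L = D - A. The smallest Laplacian eigenvalue is always 0. The next one, lambda_2 = 0.8199, measures how hard the graph is to disconnect: larger values mean better connectivity. The eigenvalues sum to 34, which equals trace(L) = 2|E|. By the matrix-tree theorem the graph has (1/10) * product of the nonzero eigenvalues = 3200 spanning trees.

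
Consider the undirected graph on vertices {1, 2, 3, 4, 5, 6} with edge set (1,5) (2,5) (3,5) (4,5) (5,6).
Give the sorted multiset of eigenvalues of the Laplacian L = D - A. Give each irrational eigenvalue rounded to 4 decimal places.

[0, 1, 1, 1, 1, 6]

Each diagonal entry of L is the vertex degree and each off-diagonal entry is -1 where an edge is present, 0 otherwise; in the order [1, 2, 3, 4, 5, 6] the diagonal is [1, 1, 1, 1, 5, 1]. L is symmetric positive semidefinite, so every eigenvalue is real and nonnegative. By the matrix-tree theorem the graph has (1/6) * product of the nonzero eigenvalues = 1 spanning tree.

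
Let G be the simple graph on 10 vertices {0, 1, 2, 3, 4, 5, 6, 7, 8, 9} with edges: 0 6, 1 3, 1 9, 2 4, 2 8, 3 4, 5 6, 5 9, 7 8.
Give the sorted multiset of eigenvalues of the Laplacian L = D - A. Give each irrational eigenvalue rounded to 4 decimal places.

Reading degrees in the order [0, 1, 2, 3, 4, 5, 6, 7, 8, 9] gives [1, 2, 2, 2, 2, 2, 2, 1, 2, 2]; set D = diag(1, 2, 2, 2, 2, 2, 2, 1, 2, 2) and form L = D - A. The multiplicity of 0 as a Laplacian eigenvalue equals the number of connected components.

[0, 0.0979, 0.3820, 0.8244, 1.3820, 2, 2.6180, 3.1756, 3.6180, 3.9021]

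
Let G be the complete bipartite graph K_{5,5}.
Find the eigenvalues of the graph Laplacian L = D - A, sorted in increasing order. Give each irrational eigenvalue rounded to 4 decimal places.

The graph has 10 vertices and degree multiset [5, 5, 5, 5, 5, 5, 5, 5, 5, 5]; D is the diagonal matrix of degrees and L = D - A. The multiplicity of 0 as a Laplacian eigenvalue equals the number of connected components. By the matrix-tree theorem the graph has (1/10) * product of the nonzero eigenvalues = 390625 spanning trees.

[0, 5, 5, 5, 5, 5, 5, 5, 5, 10]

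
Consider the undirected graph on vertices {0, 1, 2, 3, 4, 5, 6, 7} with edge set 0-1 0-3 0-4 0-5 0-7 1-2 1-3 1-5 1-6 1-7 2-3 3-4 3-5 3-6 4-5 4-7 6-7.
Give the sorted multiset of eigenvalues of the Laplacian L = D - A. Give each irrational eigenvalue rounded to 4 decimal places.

[0, 1.8882, 2.6803, 4.0752, 4.9658, 5.8589, 7.0727, 7.4589]

Each diagonal entry of L is the vertex degree and each off-diagonal entry is -1 where an edge is present, 0 otherwise; in the order [0, 1, 2, 3, 4, 5, 6, 7] the diagonal is [5, 6, 2, 6, 4, 4, 3, 4]. L is symmetric positive semidefinite, so every eigenvalue is real and nonnegative.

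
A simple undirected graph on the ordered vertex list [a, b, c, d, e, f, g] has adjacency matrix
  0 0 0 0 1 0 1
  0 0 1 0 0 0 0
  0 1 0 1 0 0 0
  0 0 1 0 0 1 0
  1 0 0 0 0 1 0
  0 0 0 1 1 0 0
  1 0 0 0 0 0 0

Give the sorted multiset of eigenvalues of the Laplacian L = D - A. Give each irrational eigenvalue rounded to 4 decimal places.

[0, 0.1981, 0.7530, 1.5550, 2.4450, 3.2470, 3.8019]

Each diagonal entry of L is the vertex degree and each off-diagonal entry is -1 where an edge is present, 0 otherwise; in the order [a, b, c, d, e, f, g] the diagonal is [2, 1, 2, 2, 2, 2, 1]. The multiplicity of 0 as a Laplacian eigenvalue equals the number of connected components. The single zero eigenvalue shows the graph is connected.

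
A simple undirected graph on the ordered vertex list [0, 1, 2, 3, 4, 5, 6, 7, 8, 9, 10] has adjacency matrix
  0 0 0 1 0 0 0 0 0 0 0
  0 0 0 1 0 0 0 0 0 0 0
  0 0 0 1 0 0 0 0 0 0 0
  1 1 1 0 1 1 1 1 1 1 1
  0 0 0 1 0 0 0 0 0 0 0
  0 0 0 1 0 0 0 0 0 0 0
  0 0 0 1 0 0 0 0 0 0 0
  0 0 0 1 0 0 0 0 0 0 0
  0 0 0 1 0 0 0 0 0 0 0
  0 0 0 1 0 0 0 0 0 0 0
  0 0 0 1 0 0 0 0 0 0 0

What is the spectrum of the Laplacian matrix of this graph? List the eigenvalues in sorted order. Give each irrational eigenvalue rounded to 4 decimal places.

[0, 1, 1, 1, 1, 1, 1, 1, 1, 1, 11]

With the vertex order [0, 1, 2, 3, 4, 5, 6, 7, 8, 9, 10], the degrees are [1, 1, 1, 10, 1, 1, 1, 1, 1, 1, 1], giving D = diag(1, 1, 1, 10, 1, 1, 1, 1, 1, 1, 1) and L = D - A. Diagonalising L (or applying a numerical eigensolver to the 11x11 matrix) gives the spectrum above. The eigenvalues sum to 20, which equals trace(L) = 2|E|.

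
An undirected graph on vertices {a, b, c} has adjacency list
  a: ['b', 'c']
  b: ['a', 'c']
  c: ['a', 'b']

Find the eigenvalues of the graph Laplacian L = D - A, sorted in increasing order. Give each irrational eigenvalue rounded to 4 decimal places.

Each diagonal entry of L is the vertex degree and each off-diagonal entry is -1 where an edge is present, 0 otherwise; in the order [a, b, c] the diagonal is [2, 2, 2]. L is symmetric positive semidefinite, so every eigenvalue is real and nonnegative. By the matrix-tree theorem the graph has (1/3) * product of the nonzero eigenvalues = 3 spanning trees. There is one zero in the spectrum, matching the 1 component.

[0, 3, 3]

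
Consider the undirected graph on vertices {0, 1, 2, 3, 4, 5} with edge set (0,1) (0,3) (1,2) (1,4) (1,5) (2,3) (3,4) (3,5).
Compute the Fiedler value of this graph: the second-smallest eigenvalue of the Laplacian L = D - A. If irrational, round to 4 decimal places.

2

Reading degrees in the order [0, 1, 2, 3, 4, 5] gives [2, 4, 2, 4, 2, 2]; set D = diag(2, 4, 2, 4, 2, 2) and form L = D - A. The smallest Laplacian eigenvalue is always 0. The next one, lambda_2 = 2, measures how hard the graph is to disconnect: larger values mean better connectivity. There is one zero in the spectrum, matching the 1 component.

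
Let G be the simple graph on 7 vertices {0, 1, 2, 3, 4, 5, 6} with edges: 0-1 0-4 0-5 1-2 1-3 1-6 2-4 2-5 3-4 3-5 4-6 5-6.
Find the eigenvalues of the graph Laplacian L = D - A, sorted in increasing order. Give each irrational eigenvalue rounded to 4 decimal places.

With the vertex order [0, 1, 2, 3, 4, 5, 6], the degrees are [3, 4, 3, 3, 4, 4, 3], giving D = diag(3, 4, 3, 3, 4, 4, 3) and L = D - A. L is symmetric positive semidefinite, so every eigenvalue is real and nonnegative. The single zero eigenvalue shows the graph is connected. The eigenvalues sum to 24, which equals trace(L) = 2|E|.

[0, 3, 3, 3, 4, 4, 7]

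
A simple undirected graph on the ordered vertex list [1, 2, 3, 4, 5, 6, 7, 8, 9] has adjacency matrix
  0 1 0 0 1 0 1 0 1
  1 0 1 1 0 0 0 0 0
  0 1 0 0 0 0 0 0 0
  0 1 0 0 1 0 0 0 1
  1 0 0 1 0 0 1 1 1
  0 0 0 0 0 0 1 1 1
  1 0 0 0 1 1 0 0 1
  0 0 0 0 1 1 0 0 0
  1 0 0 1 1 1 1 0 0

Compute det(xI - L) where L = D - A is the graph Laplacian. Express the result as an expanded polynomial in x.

Reading degrees in the order [1, 2, 3, 4, 5, 6, 7, 8, 9] gives [4, 3, 1, 3, 5, 3, 4, 2, 5]; set D = diag(4, 3, 1, 3, 5, 3, 4, 2, 5) and form L = D - A. Computing det(xI - L) by cofactor expansion (or equivalently via sum-over-permutations) gives x^9 - 30x^8 + 378x^7 - 2598x^6 + 10577x^5 - 25862x^4 + 36529x^3 - 26544x^2 + 7200x. The coefficient of x^8 equals -trace(L) = -30, matching the sum of degrees.

x^9 - 30x^8 + 378x^7 - 2598x^6 + 10577x^5 - 25862x^4 + 36529x^3 - 26544x^2 + 7200x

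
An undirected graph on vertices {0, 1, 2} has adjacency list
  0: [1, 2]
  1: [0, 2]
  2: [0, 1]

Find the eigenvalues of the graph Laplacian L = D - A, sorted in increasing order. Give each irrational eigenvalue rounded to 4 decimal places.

Each diagonal entry of L is the vertex degree and each off-diagonal entry is -1 where an edge is present, 0 otherwise; in the order [0, 1, 2] the diagonal is [2, 2, 2]. L is symmetric positive semidefinite, so every eigenvalue is real and nonnegative. The single zero eigenvalue shows the graph is connected. The largest eigenvalue, 3, is at most the vertex count 3.

[0, 3, 3]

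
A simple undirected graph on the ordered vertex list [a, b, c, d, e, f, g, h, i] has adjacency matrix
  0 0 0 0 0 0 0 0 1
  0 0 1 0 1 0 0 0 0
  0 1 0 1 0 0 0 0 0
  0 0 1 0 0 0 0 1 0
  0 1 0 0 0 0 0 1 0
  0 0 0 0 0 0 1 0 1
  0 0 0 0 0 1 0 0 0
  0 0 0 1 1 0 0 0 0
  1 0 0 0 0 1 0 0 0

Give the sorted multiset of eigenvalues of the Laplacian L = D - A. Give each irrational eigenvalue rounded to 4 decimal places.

Each diagonal entry of L is the vertex degree and each off-diagonal entry is -1 where an edge is present, 0 otherwise; in the order [a, b, c, d, e, f, g, h, i] the diagonal is [1, 2, 2, 2, 2, 2, 1, 2, 2]. Since every row of L sums to 0, the all-ones vector is in the kernel and 0 is an eigenvalue. The 2 zero eigenvalues correspond to the 2 connected components. There are 2 zeros in the spectrum, matching the 2 components.

[0, 0, 0.5858, 1.3820, 1.3820, 2, 3.4142, 3.6180, 3.6180]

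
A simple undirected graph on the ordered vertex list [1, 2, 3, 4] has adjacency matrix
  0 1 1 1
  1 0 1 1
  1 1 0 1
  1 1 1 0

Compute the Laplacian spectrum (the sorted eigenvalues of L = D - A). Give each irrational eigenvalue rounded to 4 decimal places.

[0, 4, 4, 4]

With the vertex order [1, 2, 3, 4], the degrees are [3, 3, 3, 3], giving D = diag(3, 3, 3, 3) and L = D - A. Diagonalising L (or applying a numerical eigensolver to the 4x4 matrix) gives the spectrum above. By the matrix-tree theorem the graph has (1/4) * product of the nonzero eigenvalues = 16 spanning trees.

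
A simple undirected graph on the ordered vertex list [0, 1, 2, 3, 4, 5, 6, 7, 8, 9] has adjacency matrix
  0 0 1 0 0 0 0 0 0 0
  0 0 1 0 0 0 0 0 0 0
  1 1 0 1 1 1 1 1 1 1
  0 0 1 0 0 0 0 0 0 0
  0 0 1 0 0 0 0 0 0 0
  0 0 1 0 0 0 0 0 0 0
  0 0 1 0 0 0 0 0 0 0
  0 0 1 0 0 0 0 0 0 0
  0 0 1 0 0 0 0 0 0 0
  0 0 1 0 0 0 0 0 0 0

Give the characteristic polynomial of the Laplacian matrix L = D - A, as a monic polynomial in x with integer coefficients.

With the vertex order [0, 1, 2, 3, 4, 5, 6, 7, 8, 9], the degrees are [1, 1, 9, 1, 1, 1, 1, 1, 1, 1], giving D = diag(1, 1, 9, 1, 1, 1, 1, 1, 1, 1) and L = D - A. The eigenvalues of L are [0, 1, 1, 1, 1, 1, 1, 1, 1, 10]; the characteristic polynomial is the product of (x - lambda_i), which multiplies out to x^10 - 18x^9 + 108x^8 - 336x^7 + 630x^6 - 756x^5 + 588x^4 - 288x^3 + 81x^2 - 10x. The coefficient of x^9 equals -trace(L) = -18, matching the sum of degrees. The eigenvalues sum to 18, which equals trace(L) = 2|E|.

x^10 - 18x^9 + 108x^8 - 336x^7 + 630x^6 - 756x^5 + 588x^4 - 288x^3 + 81x^2 - 10x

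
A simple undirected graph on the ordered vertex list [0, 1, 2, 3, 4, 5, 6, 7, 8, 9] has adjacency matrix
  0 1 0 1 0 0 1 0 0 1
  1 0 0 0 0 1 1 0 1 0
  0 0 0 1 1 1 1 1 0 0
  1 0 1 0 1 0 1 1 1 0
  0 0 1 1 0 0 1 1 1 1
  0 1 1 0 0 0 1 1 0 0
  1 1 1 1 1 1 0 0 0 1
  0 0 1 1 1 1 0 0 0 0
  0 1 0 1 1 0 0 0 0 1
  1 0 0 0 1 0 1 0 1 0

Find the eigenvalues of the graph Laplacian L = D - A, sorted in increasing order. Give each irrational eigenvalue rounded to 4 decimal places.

[0, 2.3577, 3.1281, 3.8453, 4.5632, 5.2481, 5.9756, 6.9198, 7.4725, 8.4896]

Each diagonal entry of L is the vertex degree and each off-diagonal entry is -1 where an edge is present, 0 otherwise; in the order [0, 1, 2, 3, 4, 5, 6, 7, 8, 9] the diagonal is [4, 4, 5, 6, 6, 4, 7, 4, 4, 4]. Diagonalising L (or applying a numerical eigensolver to the 10x10 matrix) gives the spectrum above.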